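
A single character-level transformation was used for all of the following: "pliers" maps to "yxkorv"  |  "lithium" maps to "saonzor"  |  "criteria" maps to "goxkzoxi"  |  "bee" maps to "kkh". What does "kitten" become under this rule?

tkzzoq

The output letters match the input read backwards, each shifted +6: pliers reversed is sreilp. Read the word backwards and shift each letter +6.
On kitten: reverse → nettik; then shift: n+6=t, e+6=k, t+6=z, t+6=z, i+6=o, k+6=q.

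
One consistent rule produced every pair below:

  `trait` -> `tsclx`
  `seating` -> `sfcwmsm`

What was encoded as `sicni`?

shake

In trait: t→t is +0, r→s is +1, a→c is +2, i→l is +3 — the shift increases by 1 each position. Each letter shifts forward by its position index (0, 1, 2, …) — the shift grows by one for each successive letter.
Undoing it on sicni: s−0=s, i−1=h, c−2=a, n−3=k, i−4=e.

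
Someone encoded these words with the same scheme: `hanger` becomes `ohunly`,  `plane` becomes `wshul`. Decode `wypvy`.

It's a constant shift of +7 (ROT7).
Undoing it on wypvy: w−7=p, y−7=r, p−7=i, v−7=o, y−7=r.

prior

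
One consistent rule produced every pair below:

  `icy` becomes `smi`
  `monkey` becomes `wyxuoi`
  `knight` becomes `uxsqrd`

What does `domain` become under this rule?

nywksx

This is a Caesar cipher with shift 10.
On domain: d+10=n, o+10=y, m+10=w, a+10=k, i+10=s, n+10=x.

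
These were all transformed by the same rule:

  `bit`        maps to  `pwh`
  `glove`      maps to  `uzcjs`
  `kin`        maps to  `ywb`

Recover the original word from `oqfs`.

acre

Compare letters: b→p is +14, i→w is +14, t→h is +14 — a constant shift. This is a Caesar cipher with shift 14.
Reversing it on oqfs: o−14=a, q−14=c, f−14=r, s−14=e.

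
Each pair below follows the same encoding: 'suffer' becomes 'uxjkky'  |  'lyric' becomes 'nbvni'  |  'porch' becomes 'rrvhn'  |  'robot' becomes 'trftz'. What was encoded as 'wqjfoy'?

In suffer: s→u is +2, u→x is +3, f→j is +4, f→k is +5 — the shift increases by 1 each position. The shift increases by 1 at each position, starting from +2: 2, 3, 4, ….
Reversing it on wqjfoy: w−2=u, q−3=n, j−4=f, f−5=a, o−6=i, y−7=r.

unfair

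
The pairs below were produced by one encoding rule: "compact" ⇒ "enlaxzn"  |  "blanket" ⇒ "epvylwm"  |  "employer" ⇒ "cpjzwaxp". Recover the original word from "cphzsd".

The output letters match the input read backwards, each shifted +11: compact reversed is tcapmoc. Read the word backwards and shift each letter +11.
Undoing it on cphzsd: shift back: c−11=r, p−11=e, h−11=w, z−11=o, s−11=h, d−11=s → rewohs; then reverse → shower.

shower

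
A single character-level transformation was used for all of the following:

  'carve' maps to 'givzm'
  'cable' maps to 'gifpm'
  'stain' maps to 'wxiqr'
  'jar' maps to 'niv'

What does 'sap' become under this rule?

The shift depends on letter class: consonant c→g is +4, but vowel a→i is +8. Two shifts are in play — +8 for a/e/i/o/u, +4 for every other letter.
Applying it to sap: s(cons)+4=w, a(vowel)+8=i, p(cons)+4=t.

wit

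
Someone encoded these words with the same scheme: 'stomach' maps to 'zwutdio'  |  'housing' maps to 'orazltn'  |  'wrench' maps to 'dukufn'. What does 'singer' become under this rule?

zltnhx

The shifts repeat in a cycle of length 3: positions 0,1,… shift by +7, +3, +6, then the pattern repeats.
On singer: s+7=z, i+3=l, n+6=t, g+7=n, e+3=h, r+6=x.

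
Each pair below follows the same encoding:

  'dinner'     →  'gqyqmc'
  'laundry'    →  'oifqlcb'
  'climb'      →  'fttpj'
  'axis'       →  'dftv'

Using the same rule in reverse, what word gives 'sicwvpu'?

partner

Shifts by position in dinner: pos 0: d→g (+3), pos 1: i→q (+8), pos 2: n→y (+11), pos 3: n→q (+3), pos 4: e→m (+8), pos 5: r→c (+11) — repeating every 3. It's a Vigenère-style cipher with numeric key [3,8,11]: position i shifts by key[i mod 3].
Decoding sicwvpu: s−3=p, i−8=a, c−11=r, w−3=t, v−8=n, p−11=e, u−3=r.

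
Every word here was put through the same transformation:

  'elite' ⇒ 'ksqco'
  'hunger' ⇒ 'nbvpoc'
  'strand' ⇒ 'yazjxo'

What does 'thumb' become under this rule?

In elite: e→k is +6, l→s is +7, i→q is +8, t→c is +9 — the shift increases by 1 each position. The shift increases by 1 at each position, starting from +6: 6, 7, 8, ….
On thumb: t+6=z, h+7=o, u+8=c, m+9=v, b+10=l.

zocvl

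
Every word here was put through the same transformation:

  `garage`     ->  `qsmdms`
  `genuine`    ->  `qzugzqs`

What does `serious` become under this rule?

The output letters match the input read backwards, each shifted +12: garage reversed is egarag. Two steps: reverse the string, then apply a Caesar shift of +12.
Applying it to serious: reverse → suoires; then shift: s+12=e, u+12=g, o+12=a, i+12=u, r+12=d, e+12=q, s+12=e.

egaudqe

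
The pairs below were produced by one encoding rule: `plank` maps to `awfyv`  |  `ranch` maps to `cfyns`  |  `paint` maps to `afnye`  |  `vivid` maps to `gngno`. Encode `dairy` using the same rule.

The shift depends on letter class: consonant p→a is +11, but vowel a→f is +5. The rule splits by letter class: vowels +5, consonants +11.
On dairy: d(cons)+11=o, a(vowel)+5=f, i(vowel)+5=n, r(cons)+11=c, y(cons)+11=j.

ofncj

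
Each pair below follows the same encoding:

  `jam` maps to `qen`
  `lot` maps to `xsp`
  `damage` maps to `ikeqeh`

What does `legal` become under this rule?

The output letters match the input read backwards, each shifted +4: jam reversed is maj. Read the word backwards and shift each letter +4.
On legal: reverse → lagel; then shift: l+4=p, a+4=e, g+4=k, e+4=i, l+4=p.

pekip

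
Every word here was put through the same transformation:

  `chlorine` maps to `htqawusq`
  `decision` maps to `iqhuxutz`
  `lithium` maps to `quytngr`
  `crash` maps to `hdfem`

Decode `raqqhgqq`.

molecule

Shifts by position in chlorine: pos 0: c→h (+5), pos 1: h→t (+12), pos 2: l→q (+5), pos 3: o→a (+12) — repeating every 2. The shifts repeat in a cycle of length 2: positions 0,1,… shift by +5, +12, then the pattern repeats.
Undoing it on raqqhgqq: r−5=m, a−12=o, q−5=l, q−12=e, h−5=c, g−12=u, q−5=l, q−12=e.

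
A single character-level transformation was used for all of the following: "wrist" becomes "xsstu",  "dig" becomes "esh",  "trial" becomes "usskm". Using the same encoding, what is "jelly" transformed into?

The rule splits by letter class: vowels +10, consonants +1.
On jelly: j(cons)+1=k, e(vowel)+10=o, l(cons)+1=m, l(cons)+1=m, y(cons)+1=z.

kommz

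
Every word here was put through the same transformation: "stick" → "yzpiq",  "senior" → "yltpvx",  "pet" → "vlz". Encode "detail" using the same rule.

The shift depends on letter class: consonant s→y is +6, but vowel i→p is +7. The rule splits by letter class: vowels +7, consonants +6.
On detail: d(cons)+6=j, e(vowel)+7=l, t(cons)+6=z, a(vowel)+7=h, i(vowel)+7=p, l(cons)+6=r.

jlzhpr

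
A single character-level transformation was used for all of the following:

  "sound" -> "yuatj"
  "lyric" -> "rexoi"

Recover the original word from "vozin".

pitch

Compare letters: s→y is +6, o→u is +6, u→a is +6 — a constant shift. Each letter is shifted forward by 6 in the alphabet (a Caesar shift of +6).
Reversing it on vozin: v−6=p, o−6=i, z−6=t, i−6=c, n−6=h.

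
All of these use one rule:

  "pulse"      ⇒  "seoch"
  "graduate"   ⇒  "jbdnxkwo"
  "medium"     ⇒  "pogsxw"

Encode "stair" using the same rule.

vddsu

Shifts by position in pulse: pos 0: p→s (+3), pos 1: u→e (+10), pos 2: l→o (+3), pos 3: s→c (+10) — repeating every 2. A repeating key of period 2 is used — shifts +3, +10 over and over.
For stair: s+3=v, t+10=d, a+3=d, i+10=s, r+3=u.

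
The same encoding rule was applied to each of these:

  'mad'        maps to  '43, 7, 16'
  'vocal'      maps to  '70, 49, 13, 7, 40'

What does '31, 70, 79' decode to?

ivy

m(#13)→43 and a(#1)→7: differences scale by 3, so n = 3·pos + 4. The formula is n = 3×(alphabet index, a=1) + 4.
Undoing it on 31, 70, 79: 31→(31−4)÷3=9=i, 70→(70−4)÷3=22=v, 79→(79−4)÷3=25=y.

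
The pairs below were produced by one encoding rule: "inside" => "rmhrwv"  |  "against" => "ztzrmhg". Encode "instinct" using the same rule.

rmhgrmxg

Each pair mirrors across the alphabet (i↔r, n↔m, s↔h): positions sum to 25. Each letter is replaced by its mirror in the alphabet: a↔z, b↔y, c↔x, and so on (the Atbash cipher).
On instinct: i↔r, n↔m, s↔h, t↔g, i↔r, n↔m, c↔x, t↔g.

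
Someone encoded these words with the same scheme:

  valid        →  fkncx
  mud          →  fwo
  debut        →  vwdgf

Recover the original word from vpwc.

The output letters match the input read backwards, each shifted +2: valid reversed is dilav. Two steps: reverse the string, then apply a Caesar shift of +2.
Decoding vpwc: shift back: v−2=t, p−2=n, w−2=u, c−2=a → tnua; then reverse → aunt.

aunt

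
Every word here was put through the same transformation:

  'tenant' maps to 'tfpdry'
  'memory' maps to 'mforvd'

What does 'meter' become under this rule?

Letter i (0-indexed) is shifted by i+0, so successive shifts are 0, 1, 2, ….
Applying it to meter: m+0=m, e+1=f, t+2=v, e+3=h, r+4=v.

mfvhv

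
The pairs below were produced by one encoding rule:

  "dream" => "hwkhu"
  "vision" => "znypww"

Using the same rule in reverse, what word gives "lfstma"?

hammer

In dream: d→h is +4, r→w is +5, e→k is +6, a→h is +7 — the shift increases by 1 each position. Letter i (0-indexed) is shifted by i+4, so successive shifts are 4, 5, 6, ….
Reversing it on lfstma: l−4=h, f−5=a, s−6=m, t−7=m, m−8=e, a−9=r.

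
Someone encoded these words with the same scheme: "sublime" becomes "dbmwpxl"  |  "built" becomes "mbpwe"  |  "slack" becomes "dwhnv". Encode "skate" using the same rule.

dvhel

The shift depends on letter class: consonant s→d is +11, but vowel u→b is +7. Two shifts are in play — +7 for a/e/i/o/u, +11 for every other letter.
On skate: s(cons)+11=d, k(cons)+11=v, a(vowel)+7=h, t(cons)+11=e, e(vowel)+7=l.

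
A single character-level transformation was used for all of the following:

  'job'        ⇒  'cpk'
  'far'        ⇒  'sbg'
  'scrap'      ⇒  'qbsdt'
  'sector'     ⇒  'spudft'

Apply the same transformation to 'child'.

The output letters match the input read backwards, each shifted +1: job reversed is boj. Two steps: reverse the string, then apply a Caesar shift of +1.
For child: reverse → dlihc; then shift: d+1=e, l+1=m, i+1=j, h+1=i, c+1=d.

emjid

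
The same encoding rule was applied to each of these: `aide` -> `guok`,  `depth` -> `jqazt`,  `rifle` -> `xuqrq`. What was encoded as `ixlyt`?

clash

Shifts by position in aide: pos 0: a→g (+6), pos 1: i→u (+12), pos 2: d→o (+11), pos 3: e→k (+6) — repeating every 3. The shifts repeat in a cycle of length 3: positions 0,1,… shift by +6, +12, +11, then the pattern repeats.
Decoding ixlyt: i−6=c, x−12=l, l−11=a, y−6=s, t−12=h.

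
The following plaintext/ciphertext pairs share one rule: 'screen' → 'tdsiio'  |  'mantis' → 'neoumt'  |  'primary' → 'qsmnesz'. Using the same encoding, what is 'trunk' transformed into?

usyol

Vowels shift forward by 4 and consonants shift forward by 1.
Applying it to trunk: t(cons)+1=u, r(cons)+1=s, u(vowel)+4=y, n(cons)+1=o, k(cons)+1=l.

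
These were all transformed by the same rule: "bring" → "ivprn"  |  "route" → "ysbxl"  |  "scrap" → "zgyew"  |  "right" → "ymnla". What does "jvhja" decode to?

Shifts by position in bring: pos 0: b→i (+7), pos 1: r→v (+4), pos 2: i→p (+7), pos 3: n→r (+4) — repeating every 2. It's a Vigenère-style cipher with numeric key [7,4]: position i shifts by key[i mod 2].
Undoing it on jvhja: j−7=c, v−4=r, h−7=a, j−4=f, a−7=t.

craft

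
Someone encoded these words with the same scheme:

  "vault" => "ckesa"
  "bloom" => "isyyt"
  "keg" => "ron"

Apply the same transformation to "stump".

Vowels shift forward by 10 and consonants shift forward by 7.
On stump: s(cons)+7=z, t(cons)+7=a, u(vowel)+10=e, m(cons)+7=t, p(cons)+7=w.

zaetw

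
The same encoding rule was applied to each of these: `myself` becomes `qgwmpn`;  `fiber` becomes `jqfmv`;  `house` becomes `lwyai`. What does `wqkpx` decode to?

sight

The shifts repeat in a cycle of length 2: positions 0,1,… shift by +4, +8, then the pattern repeats.
Reversing it on wqkpx: w−4=s, q−8=i, k−4=g, p−8=h, x−4=t.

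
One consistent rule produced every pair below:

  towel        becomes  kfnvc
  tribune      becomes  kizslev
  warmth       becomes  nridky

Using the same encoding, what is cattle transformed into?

Compare letters: t→k is +17, o→f is +17, w→n is +17 — a constant shift. It's a constant shift of +17 (ROT17).
Applying it to cattle: c+17=t, a+17=r, t+17=k, t+17=k, l+17=c, e+17=v.

trkkcv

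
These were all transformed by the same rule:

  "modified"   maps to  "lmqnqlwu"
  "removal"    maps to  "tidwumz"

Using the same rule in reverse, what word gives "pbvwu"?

month

The output letters match the input read backwards, each shifted +8: modified reversed is deifidom. The word is reversed, then every letter is shifted forward by 8.
Undoing it on pbvwu: shift back: p−8=h, b−8=t, v−8=n, w−8=o, u−8=m → htnom; then reverse → month.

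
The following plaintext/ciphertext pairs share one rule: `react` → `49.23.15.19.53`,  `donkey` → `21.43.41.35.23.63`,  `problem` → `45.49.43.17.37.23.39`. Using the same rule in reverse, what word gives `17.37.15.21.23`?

blade

The formula is n = 2×(alphabet index, a=1) + 13.
Decoding 17.37.15.21.23: 17→(17−13)÷2=2=b, 37→(37−13)÷2=12=l, 15→(15−13)÷2=1=a, 21→(21−13)÷2=4=d, 23→(23−13)÷2=5=e.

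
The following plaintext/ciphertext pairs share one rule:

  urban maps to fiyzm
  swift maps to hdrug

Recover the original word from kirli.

prior

Each pair mirrors across the alphabet (u↔f, r↔i, b↔y): positions sum to 25. Each letter is replaced by its mirror in the alphabet: a↔z, b↔y, c↔x, and so on (the Atbash cipher).
Undoing it on kirli: k↔p, i↔r, r↔i, l↔o, i↔r.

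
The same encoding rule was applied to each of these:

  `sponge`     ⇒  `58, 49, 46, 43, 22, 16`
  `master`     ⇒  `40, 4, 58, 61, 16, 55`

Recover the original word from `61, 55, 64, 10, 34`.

truck

s(#19)→58 and p(#16)→49: differences scale by 3, so n = 3·pos + 1. With a=1..z=26, the number is 3·pos + 1.
Reversing it on 61, 55, 64, 10, 34: 61→(61−1)÷3=20=t, 55→(55−1)÷3=18=r, 64→(64−1)÷3=21=u, 10→(10−1)÷3=3=c, 34→(34−1)÷3=11=k.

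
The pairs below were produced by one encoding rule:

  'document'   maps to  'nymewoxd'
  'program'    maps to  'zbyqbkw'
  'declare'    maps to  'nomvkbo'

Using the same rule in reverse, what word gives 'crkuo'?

shake

Compare letters: d→n is +10, o→y is +10, c→m is +10 — a constant shift. Each letter is shifted forward by 10 in the alphabet (a Caesar shift of +10).
Undoing it on crkuo: c−10=s, r−10=h, k−10=a, u−10=k, o−10=e.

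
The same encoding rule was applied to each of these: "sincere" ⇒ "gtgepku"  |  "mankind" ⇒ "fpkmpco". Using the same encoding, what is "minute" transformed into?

gvwpko

The word is reversed, then every letter is shifted forward by 2.
On minute: reverse → etunim; then shift: e+2=g, t+2=v, u+2=w, n+2=p, i+2=k, m+2=o.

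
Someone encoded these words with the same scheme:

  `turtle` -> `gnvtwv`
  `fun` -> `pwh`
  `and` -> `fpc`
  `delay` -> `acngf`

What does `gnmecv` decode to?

The output letters match the input read backwards, each shifted +2: turtle reversed is eltrut. The word is reversed, then every letter is shifted forward by 2.
Decoding gnmecv: shift back: g−2=e, n−2=l, m−2=k, e−2=c, c−2=a, v−2=t → elkcat; then reverse → tackle.

tackle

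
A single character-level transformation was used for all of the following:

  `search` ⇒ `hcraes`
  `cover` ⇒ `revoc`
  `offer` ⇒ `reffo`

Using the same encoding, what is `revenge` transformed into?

The output letters match the input read backwards: search reversed is hcraes. It's just the letters in reverse order.
Applying it to revenge: reverse → egnever.

egnever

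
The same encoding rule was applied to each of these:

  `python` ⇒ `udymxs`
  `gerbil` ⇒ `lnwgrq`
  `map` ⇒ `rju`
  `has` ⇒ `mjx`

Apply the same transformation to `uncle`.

dshqn

The shift depends on letter class: consonant p→u is +5, but vowel o→x is +9. Vowels shift forward by 9 and consonants shift forward by 5.
On uncle: u(vowel)+9=d, n(cons)+5=s, c(cons)+5=h, l(cons)+5=q, e(vowel)+9=n.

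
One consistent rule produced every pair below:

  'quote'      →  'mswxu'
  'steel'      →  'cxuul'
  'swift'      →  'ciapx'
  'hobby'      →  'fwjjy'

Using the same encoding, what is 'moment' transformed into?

gwgubx

q(16)→m(12) and u(20)→s(18) fit y≡21x+14 (mod 26); the inverse of 21 mod 26 is 5. This is an affine cipher: with a=0,…,z=25, each position x becomes (21x+14) mod 26.
On moment: m(12)→21·12+14≡6=g; o(14)→21·14+14≡22=w; m(12)→21·12+14≡6=g; e(4)→21·4+14≡20=u; n(13)→21·13+14≡1=b; t(19)→21·19+14≡23=x (all mod 26).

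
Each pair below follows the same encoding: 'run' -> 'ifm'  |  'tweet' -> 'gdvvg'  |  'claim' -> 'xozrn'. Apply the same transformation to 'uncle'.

Each letter is replaced by its mirror in the alphabet: a↔z, b↔y, c↔x, and so on (the Atbash cipher).
For uncle: u↔f, n↔m, c↔x, l↔o, e↔v.

fmxov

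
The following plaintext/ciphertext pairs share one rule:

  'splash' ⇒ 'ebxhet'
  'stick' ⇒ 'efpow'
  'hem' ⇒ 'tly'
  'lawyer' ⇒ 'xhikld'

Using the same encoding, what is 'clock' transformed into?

oxvow

The rule splits by letter class: vowels +7, consonants +12.
On clock: c(cons)+12=o, l(cons)+12=x, o(vowel)+7=v, c(cons)+12=o, k(cons)+12=w.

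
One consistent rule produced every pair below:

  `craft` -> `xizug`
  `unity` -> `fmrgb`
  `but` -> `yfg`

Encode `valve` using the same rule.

Each pair mirrors across the alphabet (c↔x, r↔i, a↔z): positions sum to 25. This is the alphabet-reversal cipher (Atbash): a becomes z, b becomes y, etc.
On valve: v↔e, a↔z, l↔o, v↔e, e↔v.

ezoev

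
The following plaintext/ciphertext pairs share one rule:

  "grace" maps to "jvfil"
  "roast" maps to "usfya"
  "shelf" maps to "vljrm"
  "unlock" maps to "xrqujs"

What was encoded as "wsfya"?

toast

Each letter shifts forward by (position + 3), i.e. 3, 4, 5, … — the shift grows by one for each successive letter.
Undoing it on wsfya: w−3=t, s−4=o, f−5=a, y−6=s, a−7=t.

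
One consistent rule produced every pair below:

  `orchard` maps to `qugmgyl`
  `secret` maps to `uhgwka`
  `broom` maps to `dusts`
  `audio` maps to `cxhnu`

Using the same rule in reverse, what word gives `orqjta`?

moment

In orchard: o→q is +2, r→u is +3, c→g is +4, h→m is +5 — the shift increases by 1 each position. Letter i (0-indexed) is shifted by i+2, so successive shifts are 2, 3, 4, ….
Decoding orqjta: o−2=m, r−3=o, q−4=m, j−5=e, t−6=n, a−7=t.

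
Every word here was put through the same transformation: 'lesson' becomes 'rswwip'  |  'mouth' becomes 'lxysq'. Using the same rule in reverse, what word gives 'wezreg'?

The output letters match the input read backwards, each shifted +4: lesson reversed is nossel. The word is reversed, then every letter is shifted forward by 4.
Reversing it on wezreg: shift back: w−4=s, e−4=a, z−4=v, r−4=n, e−4=a, g−4=c → savnac; then reverse → canvas.

canvas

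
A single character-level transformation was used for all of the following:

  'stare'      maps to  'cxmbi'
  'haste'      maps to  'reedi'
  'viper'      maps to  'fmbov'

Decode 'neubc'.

dairy

It's a Vigenère-style cipher with numeric key [10,4,12]: position i shifts by key[i mod 3].
Undoing it on neubc: n−10=d, e−4=a, u−12=i, b−10=r, c−4=y.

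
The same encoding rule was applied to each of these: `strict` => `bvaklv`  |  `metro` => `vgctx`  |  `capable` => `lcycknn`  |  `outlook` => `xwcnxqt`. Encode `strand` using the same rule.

bvacwf

Shifts by position in strict: pos 0: s→b (+9), pos 1: t→v (+2), pos 2: r→a (+9), pos 3: i→k (+2) — repeating every 2. It's a Vigenère-style cipher with numeric key [9,2]: position i shifts by key[i mod 2].
For strand: s+9=b, t+2=v, r+9=a, a+2=c, n+9=w, d+2=f.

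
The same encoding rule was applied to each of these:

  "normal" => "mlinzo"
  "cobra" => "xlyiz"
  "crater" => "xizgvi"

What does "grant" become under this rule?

This is the alphabet-reversal cipher (Atbash): a becomes z, b becomes y, etc.
Applying it to grant: g↔t, r↔i, a↔z, n↔m, t↔g.

tizmg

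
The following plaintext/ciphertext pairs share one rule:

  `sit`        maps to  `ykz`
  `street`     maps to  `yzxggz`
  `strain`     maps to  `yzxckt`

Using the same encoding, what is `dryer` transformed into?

The shift depends on letter class: consonant s→y is +6, but vowel i→k is +2. Vowels shift forward by 2 and consonants shift forward by 6.
Applying it to dryer: d(cons)+6=j, r(cons)+6=x, y(cons)+6=e, e(vowel)+2=g, r(cons)+6=x.

jxegx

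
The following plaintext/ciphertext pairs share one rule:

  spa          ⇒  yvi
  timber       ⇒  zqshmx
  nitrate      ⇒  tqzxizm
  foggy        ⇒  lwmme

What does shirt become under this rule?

The shift depends on letter class: consonant s→y is +6, but vowel a→i is +8. The rule splits by letter class: vowels +8, consonants +6.
For shirt: s(cons)+6=y, h(cons)+6=n, i(vowel)+8=q, r(cons)+6=x, t(cons)+6=z.

ynqxz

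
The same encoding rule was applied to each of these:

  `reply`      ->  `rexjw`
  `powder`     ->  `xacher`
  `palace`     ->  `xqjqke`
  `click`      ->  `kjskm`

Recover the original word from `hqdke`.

r(17)→r(17) and e(4)→e(4) fit y≡23x+16 (mod 26); the inverse of 23 mod 26 is 17. Each letter's alphabet position (a=0..z=25) is mapped through 23·x+16 mod 26 — an affine cipher.
Undoing it on hqdke: h(7)→17·(7−16)≡3=d; q(16)→17·(16−16)≡0=a; d(3)→17·(3−16)≡13=n; k(10)→17·(10−16)≡2=c; e(4)→17·(4−16)≡4=e (all mod 26).

dance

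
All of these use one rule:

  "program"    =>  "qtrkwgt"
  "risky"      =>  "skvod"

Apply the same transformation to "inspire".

jpvtnxl

Letter i (0-indexed) is shifted by i+1, so successive shifts are 1, 2, 3, ….
For inspire: i+1=j, n+2=p, s+3=v, p+4=t, i+5=n, r+6=x, e+7=l.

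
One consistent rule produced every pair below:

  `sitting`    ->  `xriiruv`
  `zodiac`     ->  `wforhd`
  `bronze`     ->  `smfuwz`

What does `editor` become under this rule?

s(18)→x(23) and i(8)→r(17) fit y≡11x+7 (mod 26); the inverse of 11 mod 26 is 19. Each letter's alphabet position (a=0..z=25) is mapped through 11·x+7 mod 26 — an affine cipher.
Applying it to editor: e(4)→11·4+7≡25=z; d(3)→11·3+7≡14=o; i(8)→11·8+7≡17=r; t(19)→11·19+7≡8=i; o(14)→11·14+7≡5=f; r(17)→11·17+7≡12=m (all mod 26).

zorifm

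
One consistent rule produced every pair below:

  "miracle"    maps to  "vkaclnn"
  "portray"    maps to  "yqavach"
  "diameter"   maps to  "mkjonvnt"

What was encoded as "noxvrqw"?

A repeating key of period 2 is used — shifts +9, +2 over and over.
Reversing it on noxvrqw: n−9=e, o−2=m, x−9=o, v−2=t, r−9=i, q−2=o, w−9=n.

emotion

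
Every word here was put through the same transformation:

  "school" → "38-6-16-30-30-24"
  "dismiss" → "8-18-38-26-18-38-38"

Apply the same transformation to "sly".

s(#19)→38 and c(#3)→6: differences scale by 2, so n = 2·pos + 0. Each letter becomes 2×(its alphabet position, a=1..z=26).
For sly: s=19→38, l=12→24, y=25→50.

38-24-50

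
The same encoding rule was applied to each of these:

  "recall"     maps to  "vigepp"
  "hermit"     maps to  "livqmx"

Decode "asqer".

Compare letters: r→v is +4, e→i is +4, c→g is +4 — a constant shift. This is a Caesar cipher with shift 4.
Reversing it on asqer: a−4=w, s−4=o, q−4=m, e−4=a, r−4=n.

woman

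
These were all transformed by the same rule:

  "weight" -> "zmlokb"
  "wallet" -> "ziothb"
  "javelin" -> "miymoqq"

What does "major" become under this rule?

pimwu

A repeating key of period 2 is used — shifts +3, +8 over and over.
Applying it to major: m+3=p, a+8=i, j+3=m, o+8=w, r+3=u.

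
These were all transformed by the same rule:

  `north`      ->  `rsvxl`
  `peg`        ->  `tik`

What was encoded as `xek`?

tag

Compare letters: n→r is +4, o→s is +4, r→v is +4 — a constant shift. This is a Caesar cipher with shift 4.
Undoing it on xek: x−4=t, e−4=a, k−4=g.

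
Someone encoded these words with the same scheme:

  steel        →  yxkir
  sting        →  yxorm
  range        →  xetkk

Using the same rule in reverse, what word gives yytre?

sunny

The shifts repeat in a cycle of length 2: positions 0,1,… shift by +6, +4, then the pattern repeats.
Decoding yytre: y−6=s, y−4=u, t−6=n, r−4=n, e−6=y.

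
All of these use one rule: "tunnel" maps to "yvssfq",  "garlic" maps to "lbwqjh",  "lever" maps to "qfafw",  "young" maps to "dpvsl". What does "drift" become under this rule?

iwjky

The shift depends on letter class: consonant t→y is +5, but vowel u→v is +1. Two shifts are in play — +1 for a/e/i/o/u, +5 for every other letter.
Applying it to drift: d(cons)+5=i, r(cons)+5=w, i(vowel)+1=j, f(cons)+5=k, t(cons)+5=y.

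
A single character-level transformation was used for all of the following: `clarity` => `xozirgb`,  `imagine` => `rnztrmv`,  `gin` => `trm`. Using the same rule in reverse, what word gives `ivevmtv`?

revenge

Each pair mirrors across the alphabet (c↔x, l↔o, a↔z): positions sum to 25. Letters are reflected about the middle of the alphabet (position → 25−position): Atbash.
Decoding ivevmtv: i↔r, v↔e, e↔v, v↔e, m↔n, t↔g, v↔e.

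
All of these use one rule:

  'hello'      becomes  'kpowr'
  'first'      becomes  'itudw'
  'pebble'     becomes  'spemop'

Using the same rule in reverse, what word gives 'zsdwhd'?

whales

Shifts by position in hello: pos 0: h→k (+3), pos 1: e→p (+11), pos 2: l→o (+3), pos 3: l→w (+11) — repeating every 2. A repeating key of period 2 is used — shifts +3, +11 over and over.
Decoding zsdwhd: z−3=w, s−11=h, d−3=a, w−11=l, h−3=e, d−11=s.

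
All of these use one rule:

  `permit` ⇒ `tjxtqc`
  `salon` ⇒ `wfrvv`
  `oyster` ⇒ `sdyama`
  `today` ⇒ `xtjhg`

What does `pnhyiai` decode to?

library

In permit: p→t is +4, e→j is +5, r→x is +6, m→t is +7 — the shift increases by 1 each position. Letter i (0-indexed) is shifted by i+4, so successive shifts are 4, 5, 6, ….
Undoing it on pnhyiai: p−4=l, n−5=i, h−6=b, y−7=r, i−8=a, a−9=r, i−10=y.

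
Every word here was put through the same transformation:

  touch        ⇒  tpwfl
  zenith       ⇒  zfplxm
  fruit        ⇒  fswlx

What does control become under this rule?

cppwvtr

Letter i (0-indexed) is shifted by i+0, so successive shifts are 0, 1, 2, ….
Applying it to control: c+0=c, o+1=p, n+2=p, t+3=w, r+4=v, o+5=t, l+6=r.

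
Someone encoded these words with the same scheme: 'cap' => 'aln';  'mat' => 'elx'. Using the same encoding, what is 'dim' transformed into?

xto

The output letters match the input read backwards, each shifted +11: cap reversed is pac. Two steps: reverse the string, then apply a Caesar shift of +11.
Applying it to dim: reverse → mid; then shift: m+11=x, i+11=t, d+11=o.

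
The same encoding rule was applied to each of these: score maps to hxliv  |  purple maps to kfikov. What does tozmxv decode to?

Each pair mirrors across the alphabet (s↔h, c↔x, o↔l): positions sum to 25. Each letter is replaced by its mirror in the alphabet: a↔z, b↔y, c↔x, and so on (the Atbash cipher).
Undoing it on tozmxv: t↔g, o↔l, z↔a, m↔n, x↔c, v↔e.

glance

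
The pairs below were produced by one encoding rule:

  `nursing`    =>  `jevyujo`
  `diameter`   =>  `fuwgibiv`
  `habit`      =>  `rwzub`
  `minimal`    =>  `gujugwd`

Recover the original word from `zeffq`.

This is an affine cipher: with a=0,…,z=25, each position x becomes (3x+22) mod 26.
Undoing it on zeffq: z(25)→9·(25−22)≡1=b; e(4)→9·(4−22)≡20=u; f(5)→9·(5−22)≡3=d; f(5)→9·(5−22)≡3=d; q(16)→9·(16−22)≡24=y (all mod 26).

buddy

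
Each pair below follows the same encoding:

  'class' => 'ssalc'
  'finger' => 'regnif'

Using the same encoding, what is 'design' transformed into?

ngised

The output letters match the input read backwards: class reversed is ssalc. It's just the letters in reverse order.
On design: reverse → ngised.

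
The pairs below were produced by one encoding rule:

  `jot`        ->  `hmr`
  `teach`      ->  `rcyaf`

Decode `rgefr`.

tight

Every letter moves 24 places later in the alphabet, wrapping around z→a.
Decoding rgefr: r−24=t, g−24=i, e−24=g, f−24=h, r−24=t.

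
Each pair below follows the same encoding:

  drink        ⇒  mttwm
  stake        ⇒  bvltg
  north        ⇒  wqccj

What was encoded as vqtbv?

moist

Shifts by position in drink: pos 0: d→m (+9), pos 1: r→t (+2), pos 2: i→t (+11), pos 3: n→w (+9), pos 4: k→m (+2) — repeating every 3. A repeating key of period 3 is used — shifts +9, +2, +11 over and over.
Undoing it on vqtbv: v−9=m, q−2=o, t−11=i, b−9=s, v−2=t.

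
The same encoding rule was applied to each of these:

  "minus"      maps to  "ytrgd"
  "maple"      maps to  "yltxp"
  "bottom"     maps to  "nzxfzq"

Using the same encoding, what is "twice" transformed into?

Shifts by position in minus: pos 0: m→y (+12), pos 1: i→t (+11), pos 2: n→r (+4), pos 3: u→g (+12), pos 4: s→d (+11) — repeating every 3. The shifts repeat in a cycle of length 3: positions 0,1,… shift by +12, +11, +4, then the pattern repeats.
On twice: t+12=f, w+11=h, i+4=m, c+12=o, e+11=p.

fhmop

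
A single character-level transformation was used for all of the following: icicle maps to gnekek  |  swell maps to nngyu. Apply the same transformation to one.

gpq

Two steps: reverse the string, then apply a Caesar shift of +2.
On one: reverse → eno; then shift: e+2=g, n+2=p, o+2=q.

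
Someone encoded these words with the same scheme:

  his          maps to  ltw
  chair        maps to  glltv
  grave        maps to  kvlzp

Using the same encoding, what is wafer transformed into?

Vowels shift forward by 11 and consonants shift forward by 4.
On wafer: w(cons)+4=a, a(vowel)+11=l, f(cons)+4=j, e(vowel)+11=p, r(cons)+4=v.

aljpv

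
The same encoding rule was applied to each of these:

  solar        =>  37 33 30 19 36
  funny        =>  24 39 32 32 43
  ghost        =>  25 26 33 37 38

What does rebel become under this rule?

36 23 20 23 30

s is letter #19 and maps to 37: an offset of 18. The number is (letter's place in the alphabet, a=1) + 18.
Applying it to rebel: r=18→36, e=5→23, b=2→20, e=5→23, l=12→30.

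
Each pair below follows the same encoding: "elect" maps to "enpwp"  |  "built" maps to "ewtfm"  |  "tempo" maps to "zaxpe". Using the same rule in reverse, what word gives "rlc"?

The output letters match the input read backwards, each shifted +11: elect reversed is tcele. Read the word backwards and shift each letter +11.
Decoding rlc: shift back: r−11=g, l−11=a, c−11=r → gar; then reverse → rag.

rag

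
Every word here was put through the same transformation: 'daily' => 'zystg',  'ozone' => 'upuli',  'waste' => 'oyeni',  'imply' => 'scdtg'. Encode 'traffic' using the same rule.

nvyrrsq

d(3)→z(25) and a(0)→y(24) fit y≡9x+24 (mod 26); the inverse of 9 mod 26 is 3. Treating letters as 0–25, the rule is x ↦ 9x + 24 (mod 26).
Applying it to traffic: t(19)→9·19+24≡13=n; r(17)→9·17+24≡21=v; a(0)→9·0+24≡24=y; f(5)→9·5+24≡17=r; f(5)→9·5+24≡17=r; i(8)→9·8+24≡18=s; c(2)→9·2+24≡16=q (all mod 26).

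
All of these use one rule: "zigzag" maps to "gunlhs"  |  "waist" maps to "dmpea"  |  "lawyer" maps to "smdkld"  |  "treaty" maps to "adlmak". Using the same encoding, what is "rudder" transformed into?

ygkpld

The shifts repeat in a cycle of length 2: positions 0,1,… shift by +7, +12, then the pattern repeats.
On rudder: r+7=y, u+12=g, d+7=k, d+12=p, e+7=l, r+12=d.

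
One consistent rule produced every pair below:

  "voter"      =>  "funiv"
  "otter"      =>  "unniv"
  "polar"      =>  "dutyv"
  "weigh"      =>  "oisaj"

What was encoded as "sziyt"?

v(21)→f(5) and o(14)→u(20) fit y≡9x+24 (mod 26); the inverse of 9 mod 26 is 3. This is an affine cipher: with a=0,…,z=25, each position x becomes (9x+24) mod 26.
Undoing it on sziyt: s(18)→3·(18−24)≡8=i; z(25)→3·(25−24)≡3=d; i(8)→3·(8−24)≡4=e; y(24)→3·(24−24)≡0=a; t(19)→3·(19−24)≡11=l (all mod 26).

ideal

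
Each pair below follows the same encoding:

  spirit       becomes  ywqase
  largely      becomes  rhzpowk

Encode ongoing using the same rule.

uuoxsys

In spirit: s→y is +6, p→w is +7, i→q is +8, r→a is +9 — the shift increases by 1 each position. Each letter shifts forward by (position + 6), i.e. 6, 7, 8, … — the shift grows by one for each successive letter.
Applying it to ongoing: o+6=u, n+7=u, g+8=o, o+9=x, i+10=s, n+11=y, g+12=s.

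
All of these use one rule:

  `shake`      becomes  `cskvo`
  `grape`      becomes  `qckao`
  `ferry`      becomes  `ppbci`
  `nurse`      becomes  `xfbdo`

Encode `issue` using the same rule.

sdcfo

Shifts by position in shake: pos 0: s→c (+10), pos 1: h→s (+11), pos 2: a→k (+10), pos 3: k→v (+11) — repeating every 2. The shifts repeat in a cycle of length 2: positions 0,1,… shift by +10, +11, then the pattern repeats.
For issue: i+10=s, s+11=d, s+10=c, u+11=f, e+10=o.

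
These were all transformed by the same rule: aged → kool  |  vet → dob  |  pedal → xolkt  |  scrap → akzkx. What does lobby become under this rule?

Vowels shift forward by 10 and consonants shift forward by 8.
Applying it to lobby: l(cons)+8=t, o(vowel)+10=y, b(cons)+8=j, b(cons)+8=j, y(cons)+8=g.

tyjjg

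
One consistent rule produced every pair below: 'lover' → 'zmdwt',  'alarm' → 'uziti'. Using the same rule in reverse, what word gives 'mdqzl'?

The output letters match the input read backwards, each shifted +8: lover reversed is revol. The word is reversed, then every letter is shifted forward by 8.
Decoding mdqzl: shift back: m−8=e, d−8=v, q−8=i, z−8=r, l−8=d → evird; then reverse → drive.

drive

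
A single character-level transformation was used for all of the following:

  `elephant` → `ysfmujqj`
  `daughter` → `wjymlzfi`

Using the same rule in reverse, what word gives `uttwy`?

troop

The output letters match the input read backwards, each shifted +5: elephant reversed is tnahpele. Two steps: reverse the string, then apply a Caesar shift of +5.
Reversing it on uttwy: shift back: u−5=p, t−5=o, t−5=o, w−5=r, y−5=t → poort; then reverse → troop.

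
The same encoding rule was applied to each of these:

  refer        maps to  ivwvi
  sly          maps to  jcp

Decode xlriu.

guard

Compare letters: r→i is +17, e→v is +17, f→w is +17 — a constant shift. It's a constant shift of +17 (ROT17).
Undoing it on xlriu: x−17=g, l−17=u, r−17=a, i−17=r, u−17=d.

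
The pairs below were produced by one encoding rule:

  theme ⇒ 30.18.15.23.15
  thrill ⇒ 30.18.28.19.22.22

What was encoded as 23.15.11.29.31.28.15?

measure

The number is (letter's place in the alphabet, a=1) + 10.
Reversing it on 23.15.11.29.31.28.15: 23→(23−10)÷1=13=m, 15→(15−10)÷1=5=e, 11→(11−10)÷1=1=a, 29→(29−10)÷1=19=s, 31→(31−10)÷1=21=u, 28→(28−10)÷1=18=r, 15→(15−10)÷1=5=e.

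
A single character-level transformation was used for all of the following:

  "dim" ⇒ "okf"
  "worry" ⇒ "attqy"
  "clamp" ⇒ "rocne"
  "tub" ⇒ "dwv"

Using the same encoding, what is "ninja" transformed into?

The output letters match the input read backwards, each shifted +2: dim reversed is mid. The word is reversed, then every letter is shifted forward by 2.
Applying it to ninja: reverse → ajnin; then shift: a+2=c, j+2=l, n+2=p, i+2=k, n+2=p.

clpkp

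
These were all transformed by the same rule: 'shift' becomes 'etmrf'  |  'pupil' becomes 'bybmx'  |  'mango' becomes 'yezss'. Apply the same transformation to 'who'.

The shift depends on letter class: consonant s→e is +12, but vowel i→m is +4. Vowels shift forward by 4 and consonants shift forward by 12.
Applying it to who: w(cons)+12=i, h(cons)+12=t, o(vowel)+4=s.

its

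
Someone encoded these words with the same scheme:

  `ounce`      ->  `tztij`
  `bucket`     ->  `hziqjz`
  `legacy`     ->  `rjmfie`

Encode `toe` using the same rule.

ztj

The rule splits by letter class: vowels +5, consonants +6.
For toe: t(cons)+6=z, o(vowel)+5=t, e(vowel)+5=j.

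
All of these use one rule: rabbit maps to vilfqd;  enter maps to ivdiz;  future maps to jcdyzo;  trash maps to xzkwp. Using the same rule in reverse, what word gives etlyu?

album

Shifts by position in rabbit: pos 0: r→v (+4), pos 1: a→i (+8), pos 2: b→l (+10), pos 3: b→f (+4), pos 4: i→q (+8), pos 5: t→d (+10) — repeating every 3. It's a Vigenère-style cipher with numeric key [4,8,10]: position i shifts by key[i mod 3].
Undoing it on etlyu: e−4=a, t−8=l, l−10=b, y−4=u, u−8=m.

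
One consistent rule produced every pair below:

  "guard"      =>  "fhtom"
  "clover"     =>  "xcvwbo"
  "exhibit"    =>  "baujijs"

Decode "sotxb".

trace

Each letter's alphabet position (a=0..z=25) is mapped through 15·x+19 mod 26 — an affine cipher.
Reversing it on sotxb: s(18)→7·(18−19)≡19=t; o(14)→7·(14−19)≡17=r; t(19)→7·(19−19)≡0=a; x(23)→7·(23−19)≡2=c; b(1)→7·(1−19)≡4=e (all mod 26).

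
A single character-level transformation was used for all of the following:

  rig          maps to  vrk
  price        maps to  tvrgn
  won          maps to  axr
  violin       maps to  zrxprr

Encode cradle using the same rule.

The shift depends on letter class: consonant r→v is +4, but vowel i→r is +9. The rule splits by letter class: vowels +9, consonants +4.
On cradle: c(cons)+4=g, r(cons)+4=v, a(vowel)+9=j, d(cons)+4=h, l(cons)+4=p, e(vowel)+9=n.

gvjhpn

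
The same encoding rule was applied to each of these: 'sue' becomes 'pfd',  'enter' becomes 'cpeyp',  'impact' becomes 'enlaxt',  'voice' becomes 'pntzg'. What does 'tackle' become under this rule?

pwvnle

The output letters match the input read backwards, each shifted +11: sue reversed is eus. The word is reversed, then every letter is shifted forward by 11.
Applying it to tackle: reverse → elkcat; then shift: e+11=p, l+11=w, k+11=v, c+11=n, a+11=l, t+11=e.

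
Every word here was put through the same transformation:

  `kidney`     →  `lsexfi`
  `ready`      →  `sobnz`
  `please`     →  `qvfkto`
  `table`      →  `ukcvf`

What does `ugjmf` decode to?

twice

It's a Vigenère-style cipher with numeric key [1,10]: position i shifts by key[i mod 2].
Decoding ugjmf: u−1=t, g−10=w, j−1=i, m−10=c, f−1=e.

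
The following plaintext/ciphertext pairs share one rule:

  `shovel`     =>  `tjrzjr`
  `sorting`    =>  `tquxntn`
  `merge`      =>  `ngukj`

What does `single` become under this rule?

tkqkqk

In shovel: s→t is +1, h→j is +2, o→r is +3, v→z is +4 — the shift increases by 1 each position. The shift increases by 1 at each position, starting from +1: 1, 2, 3, ….
For single: s+1=t, i+2=k, n+3=q, g+4=k, l+5=q, e+6=k.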